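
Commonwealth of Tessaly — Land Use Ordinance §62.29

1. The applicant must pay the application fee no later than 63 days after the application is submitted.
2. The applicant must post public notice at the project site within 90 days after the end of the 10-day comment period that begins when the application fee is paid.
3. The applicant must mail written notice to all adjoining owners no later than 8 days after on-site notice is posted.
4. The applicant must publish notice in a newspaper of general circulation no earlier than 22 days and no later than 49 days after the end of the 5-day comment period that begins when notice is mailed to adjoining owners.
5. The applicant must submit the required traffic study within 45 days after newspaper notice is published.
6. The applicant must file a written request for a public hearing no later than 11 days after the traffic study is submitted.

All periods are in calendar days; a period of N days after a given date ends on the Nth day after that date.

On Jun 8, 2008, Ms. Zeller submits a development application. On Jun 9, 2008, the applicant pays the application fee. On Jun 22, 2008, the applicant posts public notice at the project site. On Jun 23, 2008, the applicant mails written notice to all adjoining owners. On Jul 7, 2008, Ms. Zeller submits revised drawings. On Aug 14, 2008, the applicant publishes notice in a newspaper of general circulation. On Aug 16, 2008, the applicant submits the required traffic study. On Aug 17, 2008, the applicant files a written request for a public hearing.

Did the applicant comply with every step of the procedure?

Yes

Step 1: 63 days after Jun 8, 2008 (when the application is submitted) is Aug 10, 2008; completed Jun 9, 2008, before the deadline.
Step 2: 90 days after Jun 19, 2008 (end of the 10-day comment period, which began when the application fee is paid on Jun 9, 2008) is Sep 17, 2008; Jun 22, 2008 is within that limit.
Step 3: 8 days after Jun 22, 2008 (when on-site notice is posted) is Jun 30, 2008; completed Jun 23, 2008, before the deadline.
Step 4: the window is 22–49 days after Jun 28, 2008 (end of the 5-day comment period, which began when notice is mailed to adjoining owners on Jun 23, 2008), so Jul 20, 2008 through Aug 16, 2008; done Aug 14, 2008, which is between those dates.
Step 5: 45 days after Aug 14, 2008 (when newspaper notice is published) is Sep 28, 2008; done Aug 16, 2008 — timely.
Step 6: 11 days after Aug 16, 2008 (when the traffic study is submitted) is Aug 27, 2008; done Aug 17, 2008 — timely.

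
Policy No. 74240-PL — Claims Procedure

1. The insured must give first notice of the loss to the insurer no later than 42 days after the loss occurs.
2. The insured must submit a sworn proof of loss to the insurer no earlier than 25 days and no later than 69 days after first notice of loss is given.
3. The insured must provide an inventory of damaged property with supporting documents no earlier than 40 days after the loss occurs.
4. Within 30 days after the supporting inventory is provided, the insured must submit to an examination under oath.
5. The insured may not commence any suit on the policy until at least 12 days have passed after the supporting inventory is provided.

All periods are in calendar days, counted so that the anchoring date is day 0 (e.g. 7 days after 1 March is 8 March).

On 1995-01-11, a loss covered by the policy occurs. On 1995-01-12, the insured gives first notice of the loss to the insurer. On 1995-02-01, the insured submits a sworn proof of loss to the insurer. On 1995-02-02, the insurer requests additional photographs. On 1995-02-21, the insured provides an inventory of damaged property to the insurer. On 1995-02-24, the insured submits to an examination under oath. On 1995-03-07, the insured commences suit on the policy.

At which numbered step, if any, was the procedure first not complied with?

Step 1: 42 days after 1995-01-11 (when the loss occurs) is 1995-02-22; completed 1995-01-12, before the deadline.
Step 2: the window is 25–69 days after 1995-01-12 (when first notice of loss is given), so 1995-02-06 through 1995-03-22; done 1995-02-01 — 5 days before the window opened.
The analysis stops there.

Step 2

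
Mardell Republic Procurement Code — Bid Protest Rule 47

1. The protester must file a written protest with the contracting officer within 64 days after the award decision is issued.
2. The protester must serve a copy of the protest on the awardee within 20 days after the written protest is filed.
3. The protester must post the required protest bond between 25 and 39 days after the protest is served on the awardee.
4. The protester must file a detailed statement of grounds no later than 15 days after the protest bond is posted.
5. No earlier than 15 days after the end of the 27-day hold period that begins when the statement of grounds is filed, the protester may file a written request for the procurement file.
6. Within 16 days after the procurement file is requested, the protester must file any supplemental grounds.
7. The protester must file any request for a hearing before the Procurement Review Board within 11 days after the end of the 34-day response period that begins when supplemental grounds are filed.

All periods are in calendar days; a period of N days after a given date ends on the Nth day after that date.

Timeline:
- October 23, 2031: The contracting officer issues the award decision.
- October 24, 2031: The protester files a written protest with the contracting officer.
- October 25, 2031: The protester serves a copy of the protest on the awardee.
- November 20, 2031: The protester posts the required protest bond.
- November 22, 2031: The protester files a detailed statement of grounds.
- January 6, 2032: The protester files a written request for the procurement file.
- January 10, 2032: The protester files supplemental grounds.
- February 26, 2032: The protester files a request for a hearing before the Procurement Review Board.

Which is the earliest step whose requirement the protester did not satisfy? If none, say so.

Step 7

(1) due by October 23, 2031 + 64 days = December 26, 2031; done October 24, 2031 — timely.
(2) due by October 24, 2031 + 20 days = November 13, 2031; October 25, 2031 is within that limit.
(3) the permitted window runs from October 25, 2031 + 25 = November 19, 2031 to October 25, 2031 + 39 = December 3, 2031; November 20, 2031 falls inside that range.
(4) due by November 20, 2031 + 15 days = December 5, 2031; November 22, 2031 is within that limit.
(5) permitted from December 19, 2031 + 15 days = January 3, 2032 onward; January 6, 2032 is on or after that date.
(6) due by January 6, 2032 + 16 days = January 22, 2032; completed January 10, 2032, before the deadline.
(7) due by February 13, 2032 + 11 days = February 24, 2032; done February 26, 2032 — 2 days late.
The procedure was therefore not followed at step 7.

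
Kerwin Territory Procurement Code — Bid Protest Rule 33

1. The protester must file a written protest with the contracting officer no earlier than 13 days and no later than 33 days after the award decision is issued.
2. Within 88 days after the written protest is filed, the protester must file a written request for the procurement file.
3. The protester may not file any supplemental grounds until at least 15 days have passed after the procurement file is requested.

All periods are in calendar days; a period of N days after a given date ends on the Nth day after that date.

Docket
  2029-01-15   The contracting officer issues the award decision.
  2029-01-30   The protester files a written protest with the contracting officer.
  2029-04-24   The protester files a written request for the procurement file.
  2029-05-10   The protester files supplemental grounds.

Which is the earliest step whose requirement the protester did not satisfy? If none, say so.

Step 1: the window is 13–33 days after 2029-01-15 (when the award decision is issued), so 2029-01-28 through 2029-02-17; 2029-01-30 falls inside that range.
Step 2: 88 days after 2029-01-30 (when the written protest is filed) is 2029-04-28; completed 2029-04-24, before the deadline.
Step 3: the earliest permitted date is 15 days after 2029-04-24 (when the procurement file is requested), i.e. 2029-05-09; 2029-05-10 is on or after that date.

None — every step was satisfied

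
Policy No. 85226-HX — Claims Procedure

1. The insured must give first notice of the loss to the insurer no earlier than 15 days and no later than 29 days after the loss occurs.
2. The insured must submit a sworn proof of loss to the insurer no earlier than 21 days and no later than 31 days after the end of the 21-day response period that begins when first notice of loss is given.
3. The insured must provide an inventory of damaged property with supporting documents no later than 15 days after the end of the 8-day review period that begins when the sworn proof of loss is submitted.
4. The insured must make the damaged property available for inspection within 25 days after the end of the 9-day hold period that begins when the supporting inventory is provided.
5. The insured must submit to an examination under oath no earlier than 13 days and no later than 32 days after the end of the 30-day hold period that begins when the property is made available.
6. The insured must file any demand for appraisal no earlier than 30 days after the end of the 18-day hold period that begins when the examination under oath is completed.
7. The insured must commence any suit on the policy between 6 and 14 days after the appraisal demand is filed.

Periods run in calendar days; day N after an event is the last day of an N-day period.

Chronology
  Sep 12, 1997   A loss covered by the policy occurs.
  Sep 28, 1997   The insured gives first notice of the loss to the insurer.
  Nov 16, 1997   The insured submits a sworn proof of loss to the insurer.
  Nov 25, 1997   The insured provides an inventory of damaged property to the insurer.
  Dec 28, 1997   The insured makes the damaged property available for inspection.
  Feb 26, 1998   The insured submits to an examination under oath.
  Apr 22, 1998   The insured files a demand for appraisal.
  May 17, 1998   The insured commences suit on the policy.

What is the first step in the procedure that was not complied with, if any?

Step 1: the window is 15–29 days after Sep 12, 1997 (when the loss occurs), so Sep 27, 1997 through Oct 11, 1997; done Sep 28, 1997 — within the window.
Step 2: the window is 21–31 days after Oct 19, 1997 (end of the 21-day response period, which began when first notice of loss is given on Sep 28, 1997), so Nov 9, 1997 through Nov 19, 1997; done Nov 16, 1997 — within the window.
Step 3: 15 days after Nov 24, 1997 (end of the 8-day review period, which began when the sworn proof of loss is submitted on Nov 16, 1997) is Dec 9, 1997; done Nov 25, 1997 — timely.
Step 4: 25 days after Dec 4, 1997 (end of the 9-day hold period, which began when the supporting inventory is provided on Nov 25, 1997) is Dec 29, 1997; completed Dec 28, 1997, before the deadline.
Step 5: the window is 13–32 days after Jan 27, 1998 (end of the 30-day hold period, which began when the property is made available on Dec 28, 1997), so Feb 9, 1998 through Feb 28, 1998; done Feb 26, 1998 — within the window.
Step 6: the earliest permitted date is 30 days after Mar 16, 1998 (end of the 18-day hold period, which began when the examination under oath is completed on Feb 26, 1998), i.e. Apr 15, 1998; done Apr 22, 1998 — permitted.
Step 7: the window is 6–14 days after Apr 22, 1998 (when the appraisal demand is filed), so Apr 28, 1998 through May 6, 1998; May 17, 1998 is 11 days past the end of the window.

Step 7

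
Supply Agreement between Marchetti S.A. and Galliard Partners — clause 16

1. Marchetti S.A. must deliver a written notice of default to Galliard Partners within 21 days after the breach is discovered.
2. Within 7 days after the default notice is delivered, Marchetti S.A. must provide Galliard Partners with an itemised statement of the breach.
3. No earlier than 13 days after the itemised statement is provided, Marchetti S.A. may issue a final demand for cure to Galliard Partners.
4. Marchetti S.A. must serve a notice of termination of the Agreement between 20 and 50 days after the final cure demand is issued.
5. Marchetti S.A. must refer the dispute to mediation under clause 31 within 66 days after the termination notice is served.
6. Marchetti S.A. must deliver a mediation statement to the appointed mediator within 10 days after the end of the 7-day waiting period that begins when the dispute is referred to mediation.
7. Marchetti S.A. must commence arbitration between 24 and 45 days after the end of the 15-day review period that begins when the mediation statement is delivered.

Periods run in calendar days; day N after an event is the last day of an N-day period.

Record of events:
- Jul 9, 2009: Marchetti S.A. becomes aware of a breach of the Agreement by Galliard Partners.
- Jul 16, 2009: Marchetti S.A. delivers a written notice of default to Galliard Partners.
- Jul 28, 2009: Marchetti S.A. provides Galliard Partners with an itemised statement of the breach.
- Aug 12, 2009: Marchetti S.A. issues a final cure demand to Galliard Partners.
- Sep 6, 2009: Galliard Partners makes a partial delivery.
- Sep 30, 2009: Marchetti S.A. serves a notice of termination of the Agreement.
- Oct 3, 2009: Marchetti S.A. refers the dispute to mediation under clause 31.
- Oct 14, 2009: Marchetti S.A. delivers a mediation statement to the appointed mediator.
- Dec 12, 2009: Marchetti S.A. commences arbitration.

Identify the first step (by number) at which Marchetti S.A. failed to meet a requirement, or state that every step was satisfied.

Step 2

Step 1 — counting 21 days from Jul 9, 2009 (when the breach is discovered) gives a deadline of Jul 30, 2009; completed Jul 16, 2009, before the deadline.
Step 2 — counting 7 days from Jul 16, 2009 (when the default notice is delivered) gives a deadline of Jul 23, 2009; not done until Jul 28, 2009, 5 days after the deadline.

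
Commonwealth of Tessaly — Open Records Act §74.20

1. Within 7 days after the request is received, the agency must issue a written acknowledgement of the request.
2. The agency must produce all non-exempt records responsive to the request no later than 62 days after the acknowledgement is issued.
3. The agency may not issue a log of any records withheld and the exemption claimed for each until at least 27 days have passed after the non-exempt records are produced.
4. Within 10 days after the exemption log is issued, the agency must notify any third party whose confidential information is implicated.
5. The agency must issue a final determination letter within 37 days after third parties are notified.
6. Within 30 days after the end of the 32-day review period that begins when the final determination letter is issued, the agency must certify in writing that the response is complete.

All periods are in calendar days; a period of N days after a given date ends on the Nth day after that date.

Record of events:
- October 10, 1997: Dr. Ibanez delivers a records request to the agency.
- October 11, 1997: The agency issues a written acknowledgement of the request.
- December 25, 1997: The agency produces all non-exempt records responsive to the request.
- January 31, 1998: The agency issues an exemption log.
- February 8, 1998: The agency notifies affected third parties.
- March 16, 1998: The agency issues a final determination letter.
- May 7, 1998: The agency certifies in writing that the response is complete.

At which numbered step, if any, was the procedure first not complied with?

Step 2

Step 1 — counting 7 days from October 10, 1997 (when the request is received) gives a deadline of October 17, 1997; done October 11, 1997 — timely.
Step 2 — counting 62 days from October 11, 1997 (when the acknowledgement is issued) gives a deadline of December 12, 1997; done December 25, 1997 — 13 days late.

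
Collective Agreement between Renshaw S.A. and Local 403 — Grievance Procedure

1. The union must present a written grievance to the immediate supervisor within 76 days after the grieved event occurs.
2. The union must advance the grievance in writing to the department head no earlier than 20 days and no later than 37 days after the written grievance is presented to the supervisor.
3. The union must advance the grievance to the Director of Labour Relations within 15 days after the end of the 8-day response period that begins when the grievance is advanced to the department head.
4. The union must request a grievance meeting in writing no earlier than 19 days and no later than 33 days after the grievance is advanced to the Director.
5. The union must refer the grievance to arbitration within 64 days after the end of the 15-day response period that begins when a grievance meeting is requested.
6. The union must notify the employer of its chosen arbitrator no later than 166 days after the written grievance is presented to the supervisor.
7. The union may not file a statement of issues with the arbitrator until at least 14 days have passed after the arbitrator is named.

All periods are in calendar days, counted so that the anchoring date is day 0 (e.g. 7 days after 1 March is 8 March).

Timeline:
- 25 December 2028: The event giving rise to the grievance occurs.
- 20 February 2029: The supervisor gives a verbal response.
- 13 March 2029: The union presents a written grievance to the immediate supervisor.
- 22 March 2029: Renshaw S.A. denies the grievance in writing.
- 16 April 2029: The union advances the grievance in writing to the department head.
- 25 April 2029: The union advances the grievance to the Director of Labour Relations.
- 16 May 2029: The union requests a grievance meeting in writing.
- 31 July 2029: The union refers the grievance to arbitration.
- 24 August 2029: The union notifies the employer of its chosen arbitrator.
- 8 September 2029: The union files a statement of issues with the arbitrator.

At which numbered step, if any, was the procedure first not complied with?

Step 1

Step 1 — counting 76 days from 25 December 2028 (when the grieved event occurs) gives a deadline of 11 March 2029; not done until 13 March 2029, 2 days after the deadline.
No need to go further; step 1 was not satisfied.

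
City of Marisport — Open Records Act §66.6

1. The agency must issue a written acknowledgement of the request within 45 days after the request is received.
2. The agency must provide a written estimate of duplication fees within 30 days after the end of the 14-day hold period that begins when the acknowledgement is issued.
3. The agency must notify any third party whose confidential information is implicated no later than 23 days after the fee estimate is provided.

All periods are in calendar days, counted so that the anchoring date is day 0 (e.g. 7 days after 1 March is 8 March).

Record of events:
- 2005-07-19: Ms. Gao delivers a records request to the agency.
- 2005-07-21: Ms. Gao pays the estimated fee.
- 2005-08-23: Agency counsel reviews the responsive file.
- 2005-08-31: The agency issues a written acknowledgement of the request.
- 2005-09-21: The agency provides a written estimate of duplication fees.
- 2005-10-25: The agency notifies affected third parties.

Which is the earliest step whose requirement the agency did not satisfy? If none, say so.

(1) due by 2005-07-19 + 45 days = 2005-09-02; 2005-08-31 is within that limit.
(2) due by 2005-09-14 + 30 days = 2005-10-14; 2005-09-21 is within that limit.
(3) due by 2005-09-21 + 23 days = 2005-10-14; done 2005-10-25 — 11 days late.
The analysis stops there.

Step 3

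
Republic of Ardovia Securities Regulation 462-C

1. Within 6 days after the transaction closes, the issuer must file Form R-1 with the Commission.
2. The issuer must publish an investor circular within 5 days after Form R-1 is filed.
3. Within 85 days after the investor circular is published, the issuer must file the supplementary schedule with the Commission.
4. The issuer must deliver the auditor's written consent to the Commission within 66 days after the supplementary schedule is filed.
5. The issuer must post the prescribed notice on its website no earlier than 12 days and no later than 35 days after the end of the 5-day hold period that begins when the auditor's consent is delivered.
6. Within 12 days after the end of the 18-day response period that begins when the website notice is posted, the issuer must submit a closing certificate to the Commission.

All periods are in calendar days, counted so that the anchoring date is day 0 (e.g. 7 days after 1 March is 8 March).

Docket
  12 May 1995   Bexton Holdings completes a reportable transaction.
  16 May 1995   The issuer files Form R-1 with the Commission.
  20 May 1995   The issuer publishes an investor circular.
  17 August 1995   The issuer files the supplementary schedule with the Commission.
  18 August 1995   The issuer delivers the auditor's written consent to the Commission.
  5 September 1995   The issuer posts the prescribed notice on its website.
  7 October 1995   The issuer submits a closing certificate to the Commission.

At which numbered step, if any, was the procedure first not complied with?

Step 3

(1) due by 12 May 1995 + 6 days = 18 May 1995; done 16 May 1995 — timely.
(2) due by 16 May 1995 + 5 days = 21 May 1995; done 20 May 1995 — timely.
(3) due by 20 May 1995 + 85 days = 13 August 1995; 17 August 1995 misses that deadline by 4 days.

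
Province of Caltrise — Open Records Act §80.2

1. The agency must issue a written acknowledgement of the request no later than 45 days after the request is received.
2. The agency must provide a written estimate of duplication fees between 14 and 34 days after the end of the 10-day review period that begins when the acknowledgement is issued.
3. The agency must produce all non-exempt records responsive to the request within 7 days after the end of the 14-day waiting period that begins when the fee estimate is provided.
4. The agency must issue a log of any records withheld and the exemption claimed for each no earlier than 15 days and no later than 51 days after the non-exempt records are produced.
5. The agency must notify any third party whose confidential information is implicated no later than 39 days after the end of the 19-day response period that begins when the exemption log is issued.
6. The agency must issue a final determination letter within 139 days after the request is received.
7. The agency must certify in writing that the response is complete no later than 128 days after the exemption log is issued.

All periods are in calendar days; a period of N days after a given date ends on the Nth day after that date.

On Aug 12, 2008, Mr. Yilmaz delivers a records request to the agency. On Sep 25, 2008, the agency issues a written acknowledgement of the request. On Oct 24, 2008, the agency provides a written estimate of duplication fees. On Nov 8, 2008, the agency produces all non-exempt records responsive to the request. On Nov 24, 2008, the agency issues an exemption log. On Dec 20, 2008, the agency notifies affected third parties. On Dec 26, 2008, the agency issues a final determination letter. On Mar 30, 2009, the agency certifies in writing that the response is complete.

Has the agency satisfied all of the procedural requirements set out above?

Yes

Step 1 — counting 45 days from Aug 12, 2008 (when the request is received) gives a deadline of Sep 26, 2008; completed Sep 25, 2008, before the deadline.
Step 2 — 14 and 34 days from Oct 5, 2008 (end of the 10-day review period, which began when the acknowledgement is issued on Sep 25, 2008) are Oct 19, 2008 and Nov 8, 2008 respectively; done Oct 24, 2008 — within the window.
Step 3 — counting 7 days from Nov 7, 2008 (end of the 14-day waiting period, which began when the fee estimate is provided on Oct 24, 2008) gives a deadline of Nov 14, 2008; done Nov 8, 2008 — timely.
Step 4 — 15 and 51 days from Nov 8, 2008 (when the non-exempt records are produced) are Nov 23, 2008 and Dec 29, 2008 respectively; done Nov 24, 2008, which is between those dates.
Step 5 — counting 39 days from Dec 13, 2008 (end of the 19-day response period, which began when the exemption log is issued on Nov 24, 2008) gives a deadline of Jan 21, 2009; done Dec 20, 2008 — timely.
Step 6 — counting 139 days from Aug 12, 2008 (when the request is received) gives a deadline of Dec 29, 2008; done Dec 26, 2008 — timely.
Step 7 — counting 128 days from Nov 24, 2008 (when the exemption log is issued) gives a deadline of Apr 1, 2009; Mar 30, 2009 is within that limit.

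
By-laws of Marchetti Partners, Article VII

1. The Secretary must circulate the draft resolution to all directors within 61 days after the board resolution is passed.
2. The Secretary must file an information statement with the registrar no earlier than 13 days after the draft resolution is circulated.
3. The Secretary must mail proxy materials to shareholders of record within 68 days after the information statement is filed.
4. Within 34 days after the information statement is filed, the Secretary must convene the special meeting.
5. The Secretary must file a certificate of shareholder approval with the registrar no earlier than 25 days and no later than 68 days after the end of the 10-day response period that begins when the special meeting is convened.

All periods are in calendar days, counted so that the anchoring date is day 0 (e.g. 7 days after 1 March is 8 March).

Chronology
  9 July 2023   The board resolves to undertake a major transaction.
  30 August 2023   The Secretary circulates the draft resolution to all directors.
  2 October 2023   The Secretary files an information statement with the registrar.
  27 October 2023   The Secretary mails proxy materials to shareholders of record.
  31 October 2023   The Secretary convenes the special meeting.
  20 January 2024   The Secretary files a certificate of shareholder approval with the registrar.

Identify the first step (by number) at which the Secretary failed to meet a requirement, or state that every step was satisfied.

(1) due by 9 July 2023 + 61 days = 8 September 2023; 30 August 2023 is within that limit.
(2) permitted from 30 August 2023 + 13 days = 12 September 2023 onward; done 2 October 2023 — permitted.
(3) due by 2 October 2023 + 68 days = 9 December 2023; completed 27 October 2023, before the deadline.
(4) due by 2 October 2023 + 34 days = 5 November 2023; 31 October 2023 is within that limit.
(5) the permitted window runs from 10 November 2023 + 25 = 5 December 2023 to 10 November 2023 + 68 = 17 January 2024; 20 January 2024 is 3 days past the end of the window.

Step 5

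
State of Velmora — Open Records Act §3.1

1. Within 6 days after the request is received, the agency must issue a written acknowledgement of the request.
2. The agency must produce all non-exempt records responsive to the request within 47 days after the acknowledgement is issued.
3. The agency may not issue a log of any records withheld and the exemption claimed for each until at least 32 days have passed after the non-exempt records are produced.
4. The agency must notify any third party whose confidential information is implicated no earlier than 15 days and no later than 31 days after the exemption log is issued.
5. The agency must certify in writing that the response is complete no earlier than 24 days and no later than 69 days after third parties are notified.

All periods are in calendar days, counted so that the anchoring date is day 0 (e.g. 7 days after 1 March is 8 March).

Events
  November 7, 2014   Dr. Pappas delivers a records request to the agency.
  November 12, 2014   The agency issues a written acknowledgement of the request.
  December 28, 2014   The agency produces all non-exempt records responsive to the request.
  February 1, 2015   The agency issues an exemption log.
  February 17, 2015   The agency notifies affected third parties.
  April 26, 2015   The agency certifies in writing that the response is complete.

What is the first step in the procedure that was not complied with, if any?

(1) due by November 7, 2014 + 6 days = November 13, 2014; completed November 12, 2014, before the deadline.
(2) due by November 12, 2014 + 47 days = December 29, 2014; completed December 28, 2014, before the deadline.
(3) permitted from December 28, 2014 + 32 days = January 29, 2015 onward; done February 1, 2015 — permitted.
(4) the permitted window runs from February 1, 2015 + 15 = February 16, 2015 to February 1, 2015 + 31 = March 4, 2015; done February 17, 2015 — within the window.
(5) the permitted window runs from February 17, 2015 + 24 = March 13, 2015 to February 17, 2015 + 69 = April 27, 2015; done April 26, 2015 — within the window.

None — every step was satisfied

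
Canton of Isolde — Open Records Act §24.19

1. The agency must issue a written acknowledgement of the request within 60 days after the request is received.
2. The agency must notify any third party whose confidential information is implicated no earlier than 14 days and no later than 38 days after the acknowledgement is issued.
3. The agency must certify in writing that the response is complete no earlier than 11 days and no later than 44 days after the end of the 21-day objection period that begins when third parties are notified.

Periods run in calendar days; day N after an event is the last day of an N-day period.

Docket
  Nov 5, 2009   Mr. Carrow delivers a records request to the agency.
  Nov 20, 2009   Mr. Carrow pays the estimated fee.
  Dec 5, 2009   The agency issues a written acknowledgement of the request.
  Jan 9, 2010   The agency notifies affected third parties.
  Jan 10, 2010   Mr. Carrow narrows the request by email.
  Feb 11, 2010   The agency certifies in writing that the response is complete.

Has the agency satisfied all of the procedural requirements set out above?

Yes

Step 1: 60 days after Nov 5, 2009 (when the request is received) is Jan 4, 2010; Dec 5, 2009 is within that limit.
Step 2: the window is 14–38 days after Dec 5, 2009 (when the acknowledgement is issued), so Dec 19, 2009 through Jan 12, 2010; done Jan 9, 2010, which is between those dates.
Step 3: the window is 11–44 days after Jan 30, 2010 (end of the 21-day objection period, which began when third parties are notified on Jan 9, 2010), so Feb 10, 2010 through Mar 15, 2010; done Feb 11, 2010, which is between those dates.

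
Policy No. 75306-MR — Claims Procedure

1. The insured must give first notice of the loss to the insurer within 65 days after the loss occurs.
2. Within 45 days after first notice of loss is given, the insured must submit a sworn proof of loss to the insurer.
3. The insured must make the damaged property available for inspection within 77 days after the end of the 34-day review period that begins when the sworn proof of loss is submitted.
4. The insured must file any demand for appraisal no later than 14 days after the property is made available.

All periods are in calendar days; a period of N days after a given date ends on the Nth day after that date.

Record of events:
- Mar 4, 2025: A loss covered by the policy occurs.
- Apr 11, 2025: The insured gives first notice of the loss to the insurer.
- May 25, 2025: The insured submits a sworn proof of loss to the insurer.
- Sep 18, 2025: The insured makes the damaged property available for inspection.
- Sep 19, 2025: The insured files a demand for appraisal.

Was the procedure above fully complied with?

Step 1 — counting 65 days from Mar 4, 2025 (when the loss occurs) gives a deadline of May 8, 2025; Apr 11, 2025 is within that limit.
Step 2 — counting 45 days from Apr 11, 2025 (when first notice of loss is given) gives a deadline of May 26, 2025; completed May 25, 2025, before the deadline.
Step 3 — counting 77 days from Jun 28, 2025 (end of the 34-day review period, which began when the sworn proof of loss is submitted on May 25, 2025) gives a deadline of Sep 13, 2025; done Sep 18, 2025 — 5 days late.
The procedure was therefore not followed at step 3.

No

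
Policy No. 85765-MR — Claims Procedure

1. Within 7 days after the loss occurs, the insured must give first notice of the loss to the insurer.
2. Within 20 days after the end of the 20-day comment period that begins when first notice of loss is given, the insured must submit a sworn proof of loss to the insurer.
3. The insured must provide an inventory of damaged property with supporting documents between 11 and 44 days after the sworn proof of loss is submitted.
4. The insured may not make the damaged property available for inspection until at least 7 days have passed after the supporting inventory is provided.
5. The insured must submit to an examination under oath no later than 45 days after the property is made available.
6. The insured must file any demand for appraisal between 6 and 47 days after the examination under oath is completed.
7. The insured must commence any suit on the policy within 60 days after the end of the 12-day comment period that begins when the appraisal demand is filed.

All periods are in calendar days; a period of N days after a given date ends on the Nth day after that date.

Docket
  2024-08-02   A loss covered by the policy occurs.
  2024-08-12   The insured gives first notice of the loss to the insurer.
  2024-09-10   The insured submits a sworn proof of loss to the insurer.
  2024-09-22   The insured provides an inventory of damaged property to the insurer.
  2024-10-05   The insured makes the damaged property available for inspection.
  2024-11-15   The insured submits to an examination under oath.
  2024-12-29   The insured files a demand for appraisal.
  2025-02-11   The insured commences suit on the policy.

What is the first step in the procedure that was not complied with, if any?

Step 1: 7 days after 2024-08-02 (when the loss occurs) is 2024-08-09; not done until 2024-08-12, 3 days after the deadline.
That is the first point of non-compliance.

Step 1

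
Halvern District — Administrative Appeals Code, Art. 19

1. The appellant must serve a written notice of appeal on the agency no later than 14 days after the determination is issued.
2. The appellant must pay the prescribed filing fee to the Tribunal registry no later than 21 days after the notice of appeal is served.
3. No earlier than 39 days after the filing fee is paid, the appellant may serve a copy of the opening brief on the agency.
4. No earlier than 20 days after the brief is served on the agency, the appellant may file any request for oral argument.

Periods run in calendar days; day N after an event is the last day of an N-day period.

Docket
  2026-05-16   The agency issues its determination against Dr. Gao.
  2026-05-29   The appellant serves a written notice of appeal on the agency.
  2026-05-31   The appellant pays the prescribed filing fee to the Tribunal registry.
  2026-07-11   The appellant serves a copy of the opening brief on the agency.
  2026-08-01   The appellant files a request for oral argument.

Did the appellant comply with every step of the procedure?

Step 1: 14 days after 2026-05-16 (when the determination is issued) is 2026-05-30; 2026-05-29 is within that limit.
Step 2: 21 days after 2026-05-29 (when the notice of appeal is served) is 2026-06-19; completed 2026-05-31, before the deadline.
Step 3: the earliest permitted date is 39 days after 2026-05-31 (when the filing fee is paid), i.e. 2026-07-09; 2026-07-11 is on or after that date.
Step 4: the earliest permitted date is 20 days after 2026-07-11 (when the brief is served on the agency), i.e. 2026-07-31; done 2026-08-01, after the minimum wait.

Yes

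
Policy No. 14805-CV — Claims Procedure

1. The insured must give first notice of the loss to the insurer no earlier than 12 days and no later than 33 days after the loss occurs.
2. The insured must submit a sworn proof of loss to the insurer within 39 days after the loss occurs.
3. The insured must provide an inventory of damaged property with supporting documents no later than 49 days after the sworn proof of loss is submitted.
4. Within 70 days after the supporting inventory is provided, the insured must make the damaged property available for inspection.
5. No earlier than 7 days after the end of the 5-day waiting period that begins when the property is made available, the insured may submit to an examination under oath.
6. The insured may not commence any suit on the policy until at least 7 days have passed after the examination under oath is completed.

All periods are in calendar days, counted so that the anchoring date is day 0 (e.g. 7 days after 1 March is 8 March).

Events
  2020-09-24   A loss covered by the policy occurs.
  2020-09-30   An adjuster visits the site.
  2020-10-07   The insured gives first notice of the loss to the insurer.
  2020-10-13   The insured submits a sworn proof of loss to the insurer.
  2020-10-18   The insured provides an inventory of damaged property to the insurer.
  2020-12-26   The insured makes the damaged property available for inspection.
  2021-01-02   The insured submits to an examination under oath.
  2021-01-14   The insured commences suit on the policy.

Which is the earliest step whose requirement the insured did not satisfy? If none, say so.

Step 5

(1) the permitted window runs from 2020-09-24 + 12 = 2020-10-06 to 2020-09-24 + 33 = 2020-10-27; done 2020-10-07, which is between those dates.
(2) due by 2020-09-24 + 39 days = 2020-11-02; done 2020-10-13 — timely.
(3) due by 2020-10-13 + 49 days = 2020-12-01; done 2020-10-18 — timely.
(4) due by 2020-10-18 + 70 days = 2020-12-27; done 2020-12-26 — timely.
(5) permitted from 2020-12-31 + 7 days = 2021-01-07 onward; done 2021-01-02 — 5 days too early.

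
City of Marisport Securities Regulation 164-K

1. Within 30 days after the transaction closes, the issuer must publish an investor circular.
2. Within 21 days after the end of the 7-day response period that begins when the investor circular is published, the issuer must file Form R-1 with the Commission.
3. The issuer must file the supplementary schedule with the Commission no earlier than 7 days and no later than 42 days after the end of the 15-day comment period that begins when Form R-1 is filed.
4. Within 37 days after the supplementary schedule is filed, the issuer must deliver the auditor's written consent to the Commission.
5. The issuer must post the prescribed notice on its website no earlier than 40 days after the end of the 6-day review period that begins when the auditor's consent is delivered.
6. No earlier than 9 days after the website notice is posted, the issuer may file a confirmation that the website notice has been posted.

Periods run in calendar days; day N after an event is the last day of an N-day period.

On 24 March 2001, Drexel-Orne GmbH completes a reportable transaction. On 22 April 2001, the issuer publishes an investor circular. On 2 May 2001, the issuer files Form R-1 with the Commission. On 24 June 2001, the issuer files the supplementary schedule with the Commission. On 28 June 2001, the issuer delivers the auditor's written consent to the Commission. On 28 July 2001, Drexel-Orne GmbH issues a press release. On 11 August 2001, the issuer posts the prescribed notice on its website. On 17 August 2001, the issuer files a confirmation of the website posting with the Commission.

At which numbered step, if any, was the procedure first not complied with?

Step 5

Step 1 — counting 30 days from 24 March 2001 (when the transaction closes) gives a deadline of 23 April 2001; completed 22 April 2001, before the deadline.
Step 2 — counting 21 days from 29 April 2001 (end of the 7-day response period, which began when the investor circular is published on 22 April 2001) gives a deadline of 20 May 2001; completed 2 May 2001, before the deadline.
Step 3 — 7 and 42 days from 17 May 2001 (end of the 15-day comment period, which began when Form R-1 is filed on 2 May 2001) are 24 May 2001 and 28 June 2001 respectively; done 24 June 2001 — within the window.
Step 4 — counting 37 days from 24 June 2001 (when the supplementary schedule is filed) gives a deadline of 31 July 2001; done 28 June 2001 — timely.
Step 5 — must wait 40 days from 4 July 2001 (end of the 6-day review period, which began when the auditor's consent is delivered on 28 June 2001), so not before 13 August 2001; done 11 August 2001 — 2 days too early.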